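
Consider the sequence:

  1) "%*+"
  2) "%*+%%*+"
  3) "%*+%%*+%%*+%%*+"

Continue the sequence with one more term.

Every step duplicates the string with '%' between the halves.
One more doubling of %*+%%*+%%*+%%*+ gives the answer.

%*+%%*+%%*+%%*+%%*+%%*+%%*+%%*+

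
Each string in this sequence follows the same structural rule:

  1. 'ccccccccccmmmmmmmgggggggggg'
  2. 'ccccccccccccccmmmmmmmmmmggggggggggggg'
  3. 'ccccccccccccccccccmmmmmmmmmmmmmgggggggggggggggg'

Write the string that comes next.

Each string has the form c^{4n-2} m^{3n-2} g^{3n+1}, where the shown terms are n = 3, 4, 5.
Setting n = 6 gives 22, 16, 19 characters in each block.

ccccccccccccccccccccccmmmmmmmmmmmmmmmmggggggggggggggggggg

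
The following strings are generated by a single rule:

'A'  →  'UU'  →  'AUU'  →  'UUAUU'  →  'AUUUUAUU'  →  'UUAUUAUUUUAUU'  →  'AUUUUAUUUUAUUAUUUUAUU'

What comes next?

UUAUUAUUUUAUUAUUUUAUUUUAUUAUUUUAUU

This is a Fibonacci-style word recurrence s(k) = s(k−2)·s(k−1): e.g. A·UU = AUU.
The next term joins UUAUUAUUUUAUU and AUUUUAUUUUAUUAUUUUAUU.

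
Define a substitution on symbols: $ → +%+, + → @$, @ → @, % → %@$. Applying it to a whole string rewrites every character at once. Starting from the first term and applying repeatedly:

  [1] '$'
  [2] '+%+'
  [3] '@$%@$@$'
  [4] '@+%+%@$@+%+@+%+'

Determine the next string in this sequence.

φ(@+%+%@$@+%+@+%+) expands symbol-by-symbol to @ @$ %@$ @$ %@$ @ +%+ @ @$ %@$ @$ @ @$ %@$ @$; joining the 15 pieces gives the next term.

@@$%@$@$%@$@+%+@@$%@$@$@@$%@$@$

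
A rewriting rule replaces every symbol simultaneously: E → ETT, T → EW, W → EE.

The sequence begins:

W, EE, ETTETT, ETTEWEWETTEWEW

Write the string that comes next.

Rewriting the 14 symbols of ETTEWEWETTEWEW one by one yields ETT EW EW ETT EE ETT EE ETT EW EW ETT EE ETT EE; concatenated:

ETTEWEWETTEEETTEEETTEWEWETTEEETTEE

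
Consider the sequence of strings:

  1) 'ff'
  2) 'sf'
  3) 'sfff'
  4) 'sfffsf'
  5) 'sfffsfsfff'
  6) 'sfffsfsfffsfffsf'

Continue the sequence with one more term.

sfffsfsfffsfffsfsfffsfsfff

This is a Fibonacci-style word recurrence s(k) = s(k−1)·s(k−2): e.g. sf·ff = sfff.
Continuing: sfffsfsfffsfffsf · sfffsfsfff gives term 7.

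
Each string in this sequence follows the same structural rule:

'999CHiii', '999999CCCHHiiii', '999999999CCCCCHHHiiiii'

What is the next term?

Reading off run lengths: 9 runs 3, 6, 9; C runs 1, 3, 5; H runs 1, 2, 3; i runs 3, 4, 5 — each is linear in n (n = 1, 2, …).
At n = 4 the blocks have lengths 12, 7, 4, 6.

999999999999CCCCCCCHHHHiiiiii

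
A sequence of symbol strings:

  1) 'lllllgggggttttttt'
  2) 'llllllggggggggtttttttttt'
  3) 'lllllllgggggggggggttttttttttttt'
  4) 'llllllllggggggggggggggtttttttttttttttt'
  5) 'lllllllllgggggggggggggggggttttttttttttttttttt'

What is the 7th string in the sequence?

lllllllllllgggggggggggggggggggggggttttttttttttttttttttttttt

The n-th term is n+3 l's then 3n-1 g's then 3n+1 t's, where the shown terms are n = 2, 3, 4, 5, 6.
At n = 8 the blocks have lengths 11, 23, 25.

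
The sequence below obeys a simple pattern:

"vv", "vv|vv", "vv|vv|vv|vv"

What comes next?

s(k+1) = s(k)·|·s(k) — each term doubles the last with '|' between the halves.
So the next term is two copies of vv|vv|vv|vv with '|' between the halves.

vv|vv|vv|vv|vv|vv|vv|vv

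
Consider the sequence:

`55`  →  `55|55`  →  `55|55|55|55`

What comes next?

Every step duplicates the string with '|' between the halves.
Doubling 55|55|55|55 with '|' between the halves:

55|55|55|55|55|55|55|55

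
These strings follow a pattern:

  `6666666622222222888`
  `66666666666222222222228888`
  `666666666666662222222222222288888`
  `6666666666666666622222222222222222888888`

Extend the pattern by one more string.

Reading off run lengths: 6 runs 8, 11, 14, 17; 2 runs 8, 11, 14, 17; 8 runs 3, 4, 5, 6 — each is linear in n, where the shown terms are n = 2, 3, 4, 5.
For the next term, n = 6, so the run lengths are 20, 20, 7.

66666666666666666666222222222222222222228888888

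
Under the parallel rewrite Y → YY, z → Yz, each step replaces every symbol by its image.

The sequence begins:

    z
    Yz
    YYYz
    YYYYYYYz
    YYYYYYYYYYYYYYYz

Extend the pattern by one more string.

Applying the rule to each of the 16 symbols of YYYYYYYYYYYYYYYz gives the pieces YY YY YY YY YY YY YY YY YY YY YY YY YY YY YY Yz, which concatenate to the answer.

YYYYYYYYYYYYYYYYYYYYYYYYYYYYYYYz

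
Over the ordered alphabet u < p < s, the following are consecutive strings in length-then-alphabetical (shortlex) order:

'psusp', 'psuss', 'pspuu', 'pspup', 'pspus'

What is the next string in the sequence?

The successor of pspus increments the rightmost position that isn't already s and resets every position after it to u.

psppu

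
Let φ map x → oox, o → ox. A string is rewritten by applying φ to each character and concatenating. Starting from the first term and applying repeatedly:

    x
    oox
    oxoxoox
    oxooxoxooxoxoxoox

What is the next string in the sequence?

Replace each of the 17 characters of oxooxoxooxoxoxoox in place — ox oox ox ox oox ox oox ox ox oox ox oox ox oox ox ox oox — and concatenate.

oxooxoxoxooxoxooxoxoxooxoxooxoxooxoxoxoox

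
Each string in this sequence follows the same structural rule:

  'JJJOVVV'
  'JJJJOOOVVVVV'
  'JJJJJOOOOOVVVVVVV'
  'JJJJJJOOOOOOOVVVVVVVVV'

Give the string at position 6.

Term n consists of n+2 J's, followed by 2n-1 O's, followed by 2n+1 V's (n = 1, 2, …).
Setting n = 6 gives 8, 11, 13 characters in each block.

JJJJJJJJOOOOOOOOOOOVVVVVVVVVVVVV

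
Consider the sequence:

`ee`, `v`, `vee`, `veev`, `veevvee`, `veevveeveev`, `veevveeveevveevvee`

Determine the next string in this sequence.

Each term (from the third on) is the previous term followed by the one before it: term 3 = v·ee = vee.
The next term joins veevveeveevveevvee and veevveeveev.

veevveeveevveevveeveevveeveev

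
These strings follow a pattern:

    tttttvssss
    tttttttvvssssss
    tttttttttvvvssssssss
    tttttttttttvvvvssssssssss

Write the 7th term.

The n-th term is 2n+1 t's then n-1 v's then 2n s's, where the shown terms are n = 2, 3, 4, 5.
For term 7, n = 8, so the run lengths are 17, 7, 16.

tttttttttttttttttvvvvvvvssssssssssssssss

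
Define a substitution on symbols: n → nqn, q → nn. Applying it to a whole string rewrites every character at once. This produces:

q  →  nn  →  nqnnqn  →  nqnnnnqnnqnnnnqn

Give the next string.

nqnnnnqnnqnnqnnqnnnnqnnqnnnnqnnqnnqnnqnnnnqn

φ(nqnnnnqnnqnnnnqn) expands symbol-by-symbol to nqn nn nqn nqn nqn nqn nn nqn nqn nn nqn nqn nqn nqn nn nqn; joining the 16 pieces gives the next term.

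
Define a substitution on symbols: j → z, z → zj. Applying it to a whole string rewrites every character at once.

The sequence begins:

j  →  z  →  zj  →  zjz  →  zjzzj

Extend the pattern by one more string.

zjzzjzjz

Rewriting each symbol of zjzzj: z→zj, j→z, z→zj, z→zj, j→z, which concatenates to zj z zj zj z.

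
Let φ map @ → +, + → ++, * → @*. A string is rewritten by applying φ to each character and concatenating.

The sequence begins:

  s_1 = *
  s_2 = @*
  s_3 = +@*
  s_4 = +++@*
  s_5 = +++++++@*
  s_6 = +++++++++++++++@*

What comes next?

Applying the rule to each of the 17 symbols of +++++++++++++++@* gives the pieces ++ ++ ++ ++ ++ ++ ++ ++ ++ ++ ++ ++ ++ ++ ++ + @*, which concatenate to the answer.

+++++++++++++++++++++++++++++++@*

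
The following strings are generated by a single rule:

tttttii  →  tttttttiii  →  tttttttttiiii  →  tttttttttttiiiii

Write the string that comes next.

Reading off run lengths: t runs 5, 7, 9, 11; i runs 2, 3, 4, 5 — each is linear in n, where the shown terms are n = 2, 3, 4, 5.
At n = 6 the blocks have lengths 13, 6.

tttttttttttttiiiiii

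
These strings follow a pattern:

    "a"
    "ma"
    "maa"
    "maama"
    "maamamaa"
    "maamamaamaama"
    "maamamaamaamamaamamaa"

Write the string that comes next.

maamamaamaamamaamamaamaamamaamaama

Each term (from the third on) is the previous term followed by the one before it: term 3 = ma·a = maa.
Continuing: maamamaamaamamaamamaa · maamamaamaama gives term 8.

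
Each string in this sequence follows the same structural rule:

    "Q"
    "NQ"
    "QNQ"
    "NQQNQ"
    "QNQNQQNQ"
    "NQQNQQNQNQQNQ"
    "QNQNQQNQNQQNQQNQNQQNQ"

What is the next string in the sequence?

This is a Fibonacci-style word recurrence s(k) = s(k−2)·s(k−1): e.g. Q·NQ = QNQ.
So term 8 is NQQNQQNQNQQNQ·QNQNQQNQNQQNQQNQNQQNQ.

NQQNQQNQNQQNQQNQNQQNQNQQNQQNQNQQNQ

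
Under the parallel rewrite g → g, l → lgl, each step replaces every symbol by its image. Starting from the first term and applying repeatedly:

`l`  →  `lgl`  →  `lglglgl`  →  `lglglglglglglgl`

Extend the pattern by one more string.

Replace each of the 15 characters of lglglglglglglgl in place — lgl g lgl g lgl g lgl g lgl g lgl g lgl g lgl — and concatenate.

lglglglglglglglglglglglglglglgl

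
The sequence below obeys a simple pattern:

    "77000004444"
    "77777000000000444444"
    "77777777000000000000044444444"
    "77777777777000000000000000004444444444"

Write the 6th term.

Term n consists of 3n-1 7's, followed by 4n+1 0's, followed by 2n+2 4's (n = 1, 2, …).
At n = 6 the blocks have lengths 17, 25, 14.

77777777777777777000000000000000000000000044444444444444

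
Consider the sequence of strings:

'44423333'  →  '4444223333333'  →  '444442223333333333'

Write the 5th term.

Reading off run lengths: 4 runs 3, 4, 5; 2 runs 1, 2, 3; 3 runs 4, 7, 10 — each is linear in n (n = 1, 2, …).
At n = 5 the blocks have lengths 7, 5, 16.

4444444222223333333333333333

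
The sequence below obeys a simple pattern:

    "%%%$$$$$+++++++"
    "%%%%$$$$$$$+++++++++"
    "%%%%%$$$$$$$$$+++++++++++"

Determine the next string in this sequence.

%%%%%%$$$$$$$$$$$+++++++++++++

The n-th term is n %'s then 2n-1 $'s then 2n+1 +'s, where the shown terms are n = 3, 4, 5.
Setting n = 6 gives 6, 11, 13 characters in each block.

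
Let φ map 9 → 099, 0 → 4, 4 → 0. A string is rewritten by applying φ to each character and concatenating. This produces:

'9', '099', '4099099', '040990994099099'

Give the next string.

φ(040990994099099) expands symbol-by-symbol to 4 0 4 099 099 4 099 099 0 4 099 099 4 099 099; joining the 15 pieces gives the next term.

4040990994099099040990994099099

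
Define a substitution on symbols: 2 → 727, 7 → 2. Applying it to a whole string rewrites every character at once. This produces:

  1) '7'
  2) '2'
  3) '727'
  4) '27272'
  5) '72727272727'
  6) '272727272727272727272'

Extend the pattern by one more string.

φ(272727272727272727272) expands symbol-by-symbol to 727 2 727 2 727 2 727 2 727 2 727 2 727 2 727 2 727 2 727 2 727; joining the 21 pieces gives the next term.

7272727272727272727272727272727272727272727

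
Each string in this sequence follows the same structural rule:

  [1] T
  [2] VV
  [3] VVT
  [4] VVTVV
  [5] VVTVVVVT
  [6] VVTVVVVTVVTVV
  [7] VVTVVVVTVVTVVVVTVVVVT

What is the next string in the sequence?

From term 3 onward, concatenate the last term with the second-to-last: VV·T = VVT, VVT·VV = VVTVV, …
So term 8 is VVTVVVVTVVTVVVVTVVVVT·VVTVVVVTVVTVV.

VVTVVVVTVVTVVVVTVVVVTVVTVVVVTVVTVV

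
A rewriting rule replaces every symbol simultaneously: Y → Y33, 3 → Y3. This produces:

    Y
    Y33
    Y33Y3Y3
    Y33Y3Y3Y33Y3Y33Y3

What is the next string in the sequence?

Replace each of the 17 characters of Y33Y3Y3Y33Y3Y33Y3 in place — Y33 Y3 Y3 Y33 Y3 Y33 Y3 Y33 Y3 Y3 Y33 Y3 Y33 Y3 Y3 Y33 Y3 — and concatenate.

Y33Y3Y3Y33Y3Y33Y3Y33Y3Y3Y33Y3Y33Y3Y3Y33Y3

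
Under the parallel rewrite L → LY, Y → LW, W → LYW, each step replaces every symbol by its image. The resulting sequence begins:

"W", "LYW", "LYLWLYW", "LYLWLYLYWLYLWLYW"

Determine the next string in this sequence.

LYLWLYLYWLYLWLYLWLYWLYLWLYLYWLYLWLYW

Applying the rule to each of the 16 symbols of LYLWLYLYWLYLWLYW gives the pieces LY LW LY LYW LY LW LY LW LYW LY LW LY LYW LY LW LYW, which concatenate to the answer.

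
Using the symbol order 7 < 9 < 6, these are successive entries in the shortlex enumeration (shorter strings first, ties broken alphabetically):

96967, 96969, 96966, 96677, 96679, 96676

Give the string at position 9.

Continuing the enumeration 3 steps past 96676: 96676 → 96697 → 96699 → (answer).

96696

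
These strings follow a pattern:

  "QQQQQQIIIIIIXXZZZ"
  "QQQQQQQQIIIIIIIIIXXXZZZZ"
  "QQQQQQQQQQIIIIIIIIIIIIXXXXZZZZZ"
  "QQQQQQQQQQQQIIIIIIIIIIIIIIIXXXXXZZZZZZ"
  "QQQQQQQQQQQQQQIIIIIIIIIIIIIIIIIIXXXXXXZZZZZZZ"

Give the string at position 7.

The n-th term is 2n+2 Q's then 3n I's then n X's then n+1 Z's, where the shown terms are n = 2, 3, 4, 5, 6.
For term 7, n = 8, so the run lengths are 18, 24, 8, 9.

QQQQQQQQQQQQQQQQQQIIIIIIIIIIIIIIIIIIIIIIIIXXXXXXXXZZZZZZZZZ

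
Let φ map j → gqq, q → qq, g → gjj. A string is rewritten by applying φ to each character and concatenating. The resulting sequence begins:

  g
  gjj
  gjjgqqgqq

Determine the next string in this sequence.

Apply φ to gjjgqqgqq symbol by symbol: g→gjj, j→gqq, j→gqq, g→gjj, q→qq, q→qq, g→gjj, q→qq, q→qq; joined: gjj gqq gqq gjj qq qq gjj qq qq.

gjjgqqgqqgjjqqqqgjjqqqq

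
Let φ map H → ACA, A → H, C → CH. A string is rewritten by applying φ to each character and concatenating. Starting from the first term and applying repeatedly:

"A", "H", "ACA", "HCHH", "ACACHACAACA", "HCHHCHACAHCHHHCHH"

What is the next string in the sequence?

Rewriting the 17 symbols of HCHHCHACAHCHHHCHH one by one yields ACA CH ACA ACA CH ACA H CH H ACA CH ACA ACA ACA CH ACA ACA; concatenated:

ACACHACAACACHACAHCHHACACHACAACAACACHACAACA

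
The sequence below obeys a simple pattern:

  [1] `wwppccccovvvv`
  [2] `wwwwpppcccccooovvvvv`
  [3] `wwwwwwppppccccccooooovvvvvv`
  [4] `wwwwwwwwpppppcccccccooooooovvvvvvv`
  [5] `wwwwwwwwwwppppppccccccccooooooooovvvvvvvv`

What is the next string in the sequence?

Each string has the form w^{2n} p^{n+1} c^{n+3} o^{2n-1} v^{n+3} (n = 1, 2, …).
For the next term, n = 6, so the run lengths are 12, 7, 9, 11, 9.

wwwwwwwwwwwwpppppppcccccccccooooooooooovvvvvvvvv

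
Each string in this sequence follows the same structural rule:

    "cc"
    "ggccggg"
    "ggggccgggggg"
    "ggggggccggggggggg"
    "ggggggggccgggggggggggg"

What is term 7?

ggggggggggggccgggggggggggggggggg

Each term wraps the previous one in gg on the left and ggg on the right.
From ggggggggccgggggggggggg, 2 further steps: ggggggggccgggggggggggg → ggggggggggccggggggggggggggg → (answer).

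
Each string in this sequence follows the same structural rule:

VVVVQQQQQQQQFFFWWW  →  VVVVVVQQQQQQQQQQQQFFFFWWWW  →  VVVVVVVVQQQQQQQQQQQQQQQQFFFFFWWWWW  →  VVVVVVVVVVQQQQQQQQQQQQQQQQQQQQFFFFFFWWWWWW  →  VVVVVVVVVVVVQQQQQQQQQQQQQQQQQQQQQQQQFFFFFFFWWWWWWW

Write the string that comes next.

Term n consists of 2n V's, followed by 4n Q's, followed by n+1 F's, followed by n+1 W's, where the shown terms are n = 2, 3, 4, 5, 6.
For the next term, n = 7, so the run lengths are 14, 28, 8, 8.

VVVVVVVVVVVVVVQQQQQQQQQQQQQQQQQQQQQQQQQQQQFFFFFFFFWWWWWWWW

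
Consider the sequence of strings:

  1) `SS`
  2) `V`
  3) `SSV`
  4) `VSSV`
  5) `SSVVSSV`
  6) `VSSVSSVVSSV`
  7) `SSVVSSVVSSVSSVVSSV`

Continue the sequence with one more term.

VSSVSSVVSSVSSVVSSVVSSVSSVVSSV

This is a Fibonacci-style word recurrence s(k) = s(k−2)·s(k−1): e.g. SS·V = SSV.
Continuing: VSSVSSVVSSV · SSVVSSVVSSVSSVVSSV gives term 8.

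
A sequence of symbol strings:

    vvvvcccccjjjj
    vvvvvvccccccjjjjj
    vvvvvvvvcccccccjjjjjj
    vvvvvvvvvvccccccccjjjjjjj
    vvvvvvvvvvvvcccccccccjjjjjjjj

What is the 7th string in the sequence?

Reading off run lengths: v runs 4, 6, 8, 10, 12; c runs 5, 6, 7, 8, 9; j runs 4, 5, 6, 7, 8 — each is linear in n, where the shown terms are n = 3, 4, 5, 6, 7.
At n = 9 the blocks have lengths 16, 11, 10.

vvvvvvvvvvvvvvvvcccccccccccjjjjjjjjjj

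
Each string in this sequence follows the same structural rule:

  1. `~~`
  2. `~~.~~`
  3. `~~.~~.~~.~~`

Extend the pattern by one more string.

Every step duplicates the string with '.' between the halves.
So the next term is two copies of ~~.~~.~~.~~ with '.' between the halves.

~~.~~.~~.~~.~~.~~.~~.~~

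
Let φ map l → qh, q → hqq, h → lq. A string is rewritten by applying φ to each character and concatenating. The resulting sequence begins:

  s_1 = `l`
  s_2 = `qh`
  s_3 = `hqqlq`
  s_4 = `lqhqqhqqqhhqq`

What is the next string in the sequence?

qhhqqlqhqqhqqlqhqqhqqhqqlqlqhqqhqq

Applying the rule to each of the 13 symbols of lqhqqhqqqhhqq gives the pieces qh hqq lq hqq hqq lq hqq hqq hqq lq lq hqq hqq, which concatenate to the answer.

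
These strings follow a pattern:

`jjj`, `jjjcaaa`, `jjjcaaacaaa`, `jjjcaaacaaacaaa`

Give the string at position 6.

Each term is the previous one with caaa appended.
From jjjcaaacaaacaaa, 2 further steps: jjjcaaacaaacaaa → jjjcaaacaaacaaacaaa → (answer).

jjjcaaacaaacaaacaaacaaa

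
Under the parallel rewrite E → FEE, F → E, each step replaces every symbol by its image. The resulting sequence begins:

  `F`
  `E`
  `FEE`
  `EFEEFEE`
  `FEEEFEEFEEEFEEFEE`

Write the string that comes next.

EFEEFEEFEEEFEEFEEEFEEFEEFEEEFEEFEEEFEEFEE

Replace each of the 17 characters of FEEEFEEFEEEFEEFEE in place — E FEE FEE FEE E FEE FEE E FEE FEE FEE E FEE FEE E FEE FEE — and concatenate.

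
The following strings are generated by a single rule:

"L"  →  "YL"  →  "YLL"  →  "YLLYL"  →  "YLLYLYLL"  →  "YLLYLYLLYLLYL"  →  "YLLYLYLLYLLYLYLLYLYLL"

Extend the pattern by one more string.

From term 3 onward, concatenate the last term with the second-to-last: YL·L = YLL, YLL·YL = YLLYL, …
The next term joins YLLYLYLLYLLYLYLLYLYLL and YLLYLYLLYLLYL.

YLLYLYLLYLLYLYLLYLYLLYLLYLYLLYLLYL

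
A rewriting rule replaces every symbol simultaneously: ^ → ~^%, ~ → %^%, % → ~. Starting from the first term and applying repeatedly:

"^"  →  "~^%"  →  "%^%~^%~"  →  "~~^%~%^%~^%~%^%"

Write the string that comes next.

Replace each of the 15 characters of ~~^%~%^%~^%~%^% in place — %^% %^% ~^% ~ %^% ~ ~^% ~ %^% ~^% ~ %^% ~ ~^% ~ — and concatenate.

%^%%^%~^%~%^%~~^%~%^%~^%~%^%~~^%~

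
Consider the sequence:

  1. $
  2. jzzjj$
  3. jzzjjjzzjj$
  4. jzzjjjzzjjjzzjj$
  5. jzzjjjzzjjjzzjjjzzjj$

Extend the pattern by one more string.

jzzjjjzzjjjzzjjjzzjjjzzjj$

Each term is the previous one with jzzjj prepended.
One more step from jzzjjjzzjjjzzjjjzzjj$ gives the answer.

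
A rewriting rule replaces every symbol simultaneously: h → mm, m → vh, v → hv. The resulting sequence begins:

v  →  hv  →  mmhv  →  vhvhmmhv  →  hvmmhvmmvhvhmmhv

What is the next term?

Rewriting the 16 symbols of hvmmhvmmvhvhmmhv one by one yields mm hv vh vh mm hv vh vh hv mm hv mm vh vh mm hv; concatenated:

mmhvvhvhmmhvvhvhhvmmhvmmvhvhmmhv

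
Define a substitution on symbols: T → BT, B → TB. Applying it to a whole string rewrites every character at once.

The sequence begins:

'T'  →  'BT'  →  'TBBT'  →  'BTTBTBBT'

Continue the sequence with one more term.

Expanding BTTBTBBT: B→TB, T→BT, T→BT, B→TB, T→BT, B→TB, B→TB, T→BT. Concatenated: TB BT BT TB BT TB TB BT.

TBBTBTTBBTTBTBBT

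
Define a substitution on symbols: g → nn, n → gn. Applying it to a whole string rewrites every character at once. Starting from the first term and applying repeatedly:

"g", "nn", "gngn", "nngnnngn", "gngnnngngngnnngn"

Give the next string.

nngnnngngngnnngnnngnnngngngnnngn

Applying the rule to each of the 16 symbols of gngnnngngngnnngn gives the pieces nn gn nn gn gn gn nn gn nn gn nn gn gn gn nn gn, which concatenate to the answer.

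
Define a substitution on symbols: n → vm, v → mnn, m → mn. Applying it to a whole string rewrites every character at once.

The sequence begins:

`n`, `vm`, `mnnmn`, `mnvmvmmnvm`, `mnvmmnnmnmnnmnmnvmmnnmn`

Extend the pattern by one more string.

mnvmmnnmnmnvmvmmnvmmnvmvmmnvmmnvmmnnmnmnvmvmmnvm

Applying the rule to each of the 23 symbols of mnvmmnnmnmnnmnmnvmmnnmn gives the pieces mn vm mnn mn mn vm vm mn vm mn vm vm mn vm mn vm mnn mn mn vm vm mn vm, which concatenate to the answer.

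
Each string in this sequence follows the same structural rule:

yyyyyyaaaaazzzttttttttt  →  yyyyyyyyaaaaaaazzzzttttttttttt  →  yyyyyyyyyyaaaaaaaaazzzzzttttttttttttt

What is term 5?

Each string has the form y^{2n} a^{2n-1} z^{n} t^{2n+3}, where the shown terms are n = 3, 4, 5.
Setting n = 7 gives 14, 13, 7, 17 characters in each block.

yyyyyyyyyyyyyyaaaaaaaaaaaaazzzzzzzttttttttttttttttt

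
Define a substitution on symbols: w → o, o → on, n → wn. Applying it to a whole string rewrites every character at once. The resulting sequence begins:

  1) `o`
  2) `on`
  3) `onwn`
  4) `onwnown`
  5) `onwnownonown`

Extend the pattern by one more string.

Rewriting each symbol of onwnownonown: o→on, n→wn, w→o, n→wn, o→on, w→o, n→wn, o→on, n→wn, o→on, w→o, n→wn, which concatenates to on wn o wn on o wn on wn on o wn.

onwnownonownonwnonown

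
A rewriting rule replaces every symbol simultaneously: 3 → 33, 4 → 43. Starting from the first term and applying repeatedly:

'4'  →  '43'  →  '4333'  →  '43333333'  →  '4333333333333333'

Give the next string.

43333333333333333333333333333333

φ(4333333333333333) expands symbol-by-symbol to 43 33 33 33 33 33 33 33 33 33 33 33 33 33 33 33; joining the 16 pieces gives the next term.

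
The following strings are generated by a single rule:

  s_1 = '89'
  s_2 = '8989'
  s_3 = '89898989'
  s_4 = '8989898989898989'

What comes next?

s(k+1) = s(k)·s(k) — each term doubles the last.
So the next term is two copies of 8989898989898989.

89898989898989898989898989898989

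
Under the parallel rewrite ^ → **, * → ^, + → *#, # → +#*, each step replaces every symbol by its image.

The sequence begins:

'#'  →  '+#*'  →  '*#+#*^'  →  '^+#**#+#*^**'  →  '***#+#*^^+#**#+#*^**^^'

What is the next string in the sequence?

^^^+#**#+#*^*****#+#*^^+#**#+#*^**^^****

Applying the rule to each of the 22 symbols of ***#+#*^^+#**#+#*^**^^ gives the pieces ^ ^ ^ +#* *# +#* ^ ** ** *# +#* ^ ^ +#* *# +#* ^ ** ^ ^ ** **, which concatenate to the answer.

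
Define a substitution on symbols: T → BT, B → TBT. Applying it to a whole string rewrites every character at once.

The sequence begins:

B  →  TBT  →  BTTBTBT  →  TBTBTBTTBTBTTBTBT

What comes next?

Rewriting the 17 symbols of TBTBTBTTBTBTTBTBT one by one yields BT TBT BT TBT BT TBT BT BT TBT BT TBT BT BT TBT BT TBT BT; concatenated:

BTTBTBTTBTBTTBTBTBTTBTBTTBTBTBTTBTBTTBTBT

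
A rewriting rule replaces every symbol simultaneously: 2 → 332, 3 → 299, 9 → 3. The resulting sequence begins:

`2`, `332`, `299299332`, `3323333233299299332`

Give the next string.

2992993322992992992993322992993323333233299299332

Replace each of the 19 characters of 3323333233299299332 in place — 299 299 332 299 299 299 299 332 299 299 332 3 3 332 3 3 299 299 332 — and concatenate.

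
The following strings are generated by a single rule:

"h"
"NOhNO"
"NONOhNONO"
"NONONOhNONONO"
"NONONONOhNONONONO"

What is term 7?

NONONONONONOhNONONONONONO

s(k+1) = NO·s(k)·NO, so each term gains NO as a prefix and NO as a suffix.
From NONONONOhNONONONO, 2 further steps: NONONONOhNONONONO → NONONONONOhNONONONONO → (answer).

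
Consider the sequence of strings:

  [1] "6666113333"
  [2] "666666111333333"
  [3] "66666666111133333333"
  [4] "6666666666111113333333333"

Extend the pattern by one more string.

666666666666111111333333333333

Term n consists of 2n 6's, followed by n 1's, followed by 2n 3's, where the shown terms are n = 2, 3, 4, 5.
For the next term, n = 6, so the run lengths are 12, 6, 12.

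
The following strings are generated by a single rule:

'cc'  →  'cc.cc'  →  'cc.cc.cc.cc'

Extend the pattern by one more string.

cc.cc.cc.cc.cc.cc.cc.cc

s(k+1) = s(k)·.·s(k) — each term doubles the last with '.' between the halves.
So the next term is two copies of cc.cc.cc.cc with '.' between the halves.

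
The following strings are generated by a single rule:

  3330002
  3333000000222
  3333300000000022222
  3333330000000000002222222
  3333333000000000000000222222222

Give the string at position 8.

Reading off run lengths: 3 runs 3, 4, 5, 6, 7; 0 runs 3, 6, 9, 12, 15; 2 runs 1, 3, 5, 7, 9 — each is linear in n (n = 1, 2, …).
For term 8, n = 8, so the run lengths are 10, 24, 15.

3333333333000000000000000000000000222222222222222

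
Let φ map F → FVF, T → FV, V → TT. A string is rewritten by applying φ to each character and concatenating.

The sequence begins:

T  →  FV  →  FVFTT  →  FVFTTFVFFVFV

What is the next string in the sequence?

Expanding FVFTTFVFFVFV: F→FVF, V→TT, F→FVF, T→FV, T→FV, F→FVF, V→TT, F→FVF, F→FVF, V→TT, F→FVF, V→TT. Concatenated: FVF TT FVF FV FV FVF TT FVF FVF TT FVF TT.

FVFTTFVFFVFVFVFTTFVFFVFTTFVFTT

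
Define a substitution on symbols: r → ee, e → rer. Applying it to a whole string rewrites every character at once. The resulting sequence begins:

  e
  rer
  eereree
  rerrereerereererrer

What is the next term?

eerereeeerereererrereerereererrereerereeeereree

Replace each of the 19 characters of rerrereerereererrer in place — ee rer ee ee rer ee rer rer ee rer ee rer rer ee rer ee ee rer ee — and concatenate.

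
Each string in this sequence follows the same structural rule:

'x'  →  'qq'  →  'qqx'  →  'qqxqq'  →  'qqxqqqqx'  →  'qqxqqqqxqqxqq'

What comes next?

qqxqqqqxqqxqqqqxqqqqx

From term 3 onward, concatenate the last term with the second-to-last: qq·x = qqx, qqx·qq = qqxqq, …
The next term joins qqxqqqqxqqxqq and qqxqqqqx.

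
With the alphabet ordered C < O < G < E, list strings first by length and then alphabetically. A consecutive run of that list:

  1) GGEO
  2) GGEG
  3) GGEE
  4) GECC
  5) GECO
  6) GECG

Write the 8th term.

Stepping forward 2 times from GECG: GECG → GECE, then the target.

GEOC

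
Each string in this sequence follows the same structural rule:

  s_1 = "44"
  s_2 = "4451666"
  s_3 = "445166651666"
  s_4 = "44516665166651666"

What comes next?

Every step adds 51666 to the end: s(k+1) = s(k)·51666.
Applying this once more to 44516665166651666:

4451666516665166651666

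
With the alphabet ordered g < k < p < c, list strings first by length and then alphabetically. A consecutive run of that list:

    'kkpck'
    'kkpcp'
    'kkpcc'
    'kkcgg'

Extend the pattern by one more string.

kkcgk

The successor of kkcgg increments the rightmost position that isn't already c and resets every position after it to g.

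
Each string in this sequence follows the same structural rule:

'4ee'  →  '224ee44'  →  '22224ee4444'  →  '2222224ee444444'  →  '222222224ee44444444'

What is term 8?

222222222222224ee44444444444444

s(k+1) = 22·s(k)·44, so each term gains 22 as a prefix and 44 as a suffix.
From 222222224ee44444444, 3 further steps: 222222224ee44444444 → 22222222224ee4444444444 → 2222222222224ee444444444444 → (answer).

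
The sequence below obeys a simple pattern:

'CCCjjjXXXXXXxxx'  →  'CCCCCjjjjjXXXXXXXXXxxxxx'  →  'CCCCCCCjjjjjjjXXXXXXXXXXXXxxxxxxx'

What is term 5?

Reading off run lengths: C runs 3, 5, 7; j runs 3, 5, 7; X runs 6, 9, 12; x runs 3, 5, 7 — each is linear in n, where the shown terms are n = 2, 3, 4.
Setting n = 6 gives 11, 11, 18, 11 characters in each block.

CCCCCCCCCCCjjjjjjjjjjjXXXXXXXXXXXXXXXXXXxxxxxxxxxxx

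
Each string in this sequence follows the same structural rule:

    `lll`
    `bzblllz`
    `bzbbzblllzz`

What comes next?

Every step adds bzb to the front and z to the end of the previous string.
Applying this once more to bzbbzblllzz:

bzbbzbbzblllzzz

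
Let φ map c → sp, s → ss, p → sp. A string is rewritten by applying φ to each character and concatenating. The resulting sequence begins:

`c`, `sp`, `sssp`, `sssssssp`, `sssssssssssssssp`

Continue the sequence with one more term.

sssssssssssssssssssssssssssssssp

φ(sssssssssssssssp) expands symbol-by-symbol to ss ss ss ss ss ss ss ss ss ss ss ss ss ss ss sp; joining the 16 pieces gives the next term.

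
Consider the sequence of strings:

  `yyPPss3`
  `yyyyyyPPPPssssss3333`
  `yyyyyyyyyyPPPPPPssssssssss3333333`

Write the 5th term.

The n-th term is 4n-2 y's then 2n P's then 4n-2 s's then 3n-2 3's (n = 1, 2, …).
Setting n = 5 gives 18, 10, 18, 13 characters in each block.

yyyyyyyyyyyyyyyyyyPPPPPPPPPPssssssssssssssssss3333333333333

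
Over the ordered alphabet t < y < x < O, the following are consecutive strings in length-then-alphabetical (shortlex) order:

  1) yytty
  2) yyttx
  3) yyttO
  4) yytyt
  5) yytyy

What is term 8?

Advancing 3 positions from yytyy through yytyy → yytyx → yytyO reaches term 8.

yytxt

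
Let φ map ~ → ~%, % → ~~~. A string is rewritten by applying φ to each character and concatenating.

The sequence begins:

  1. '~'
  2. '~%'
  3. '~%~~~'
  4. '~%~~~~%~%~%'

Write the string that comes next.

Expanding ~%~~~~%~%~%: ~→~%, %→~~~, ~→~%, ~→~%, ~→~%, ~→~%, %→~~~, ~→~%, %→~~~, ~→~%, %→~~~. Concatenated: ~% ~~~ ~% ~% ~% ~% ~~~ ~% ~~~ ~% ~~~.

~%~~~~%~%~%~%~~~~%~~~~%~~~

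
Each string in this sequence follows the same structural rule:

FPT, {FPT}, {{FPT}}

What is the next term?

Every step adds { to the front and } to the end of the previous string.
So the next term is {·{{FPT}}·}.

{{{FPT}}}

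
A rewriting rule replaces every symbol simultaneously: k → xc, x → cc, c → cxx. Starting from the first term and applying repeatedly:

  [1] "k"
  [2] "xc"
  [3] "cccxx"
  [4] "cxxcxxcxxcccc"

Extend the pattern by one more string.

Rewriting the 13 symbols of cxxcxxcxxcccc one by one yields cxx cc cc cxx cc cc cxx cc cc cxx cxx cxx cxx; concatenated:

cxxcccccxxcccccxxcccccxxcxxcxxcxx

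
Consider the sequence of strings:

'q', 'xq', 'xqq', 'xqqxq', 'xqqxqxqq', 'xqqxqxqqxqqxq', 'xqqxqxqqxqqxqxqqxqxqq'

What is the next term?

From term 3 onward, concatenate the last term with the second-to-last: xq·q = xqq, xqq·xq = xqqxq, …
The next term joins xqqxqxqqxqqxqxqqxqxqq and xqqxqxqqxqqxq.

xqqxqxqqxqqxqxqqxqxqqxqqxqxqqxqqxq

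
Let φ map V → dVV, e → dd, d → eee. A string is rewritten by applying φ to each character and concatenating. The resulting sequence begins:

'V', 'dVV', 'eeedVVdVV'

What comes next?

ddddddeeedVVdVVeeedVVdVV

Expanding eeedVVdVV: e→dd, e→dd, e→dd, d→eee, V→dVV, V→dVV, d→eee, V→dVV, V→dVV. Concatenated: dd dd dd eee dVV dVV eee dVV dVV.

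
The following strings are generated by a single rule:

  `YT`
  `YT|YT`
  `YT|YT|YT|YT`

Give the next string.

s(k+1) = s(k)·|·s(k) — each term doubles the last with '|' between the halves.
One more doubling of YT|YT|YT|YT gives the answer.

YT|YT|YT|YT|YT|YT|YT|YT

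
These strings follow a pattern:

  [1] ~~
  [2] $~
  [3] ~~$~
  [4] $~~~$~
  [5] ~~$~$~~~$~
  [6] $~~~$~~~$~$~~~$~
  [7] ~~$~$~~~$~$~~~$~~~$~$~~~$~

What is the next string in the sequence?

This is a Fibonacci-style word recurrence s(k) = s(k−2)·s(k−1): e.g. ~~·$~ = ~~$~.
Continuing: $~~~$~~~$~$~~~$~ · ~~$~$~~~$~$~~~$~~~$~$~~~$~ gives term 8.

$~~~$~~~$~$~~~$~~~$~$~~~$~$~~~$~~~$~$~~~$~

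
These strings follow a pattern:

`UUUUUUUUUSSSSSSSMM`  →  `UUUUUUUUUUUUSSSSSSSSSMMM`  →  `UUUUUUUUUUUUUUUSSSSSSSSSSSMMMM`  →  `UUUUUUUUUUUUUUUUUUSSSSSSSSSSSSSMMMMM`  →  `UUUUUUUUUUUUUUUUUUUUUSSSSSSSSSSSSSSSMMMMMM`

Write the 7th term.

Each string has the form U^{3n} S^{2n+1} M^{n-1}, where the shown terms are n = 3, 4, 5, 6, 7.
At n = 9 the blocks have lengths 27, 19, 8.

UUUUUUUUUUUUUUUUUUUUUUUUUUUSSSSSSSSSSSSSSSSSSSMMMMMMMM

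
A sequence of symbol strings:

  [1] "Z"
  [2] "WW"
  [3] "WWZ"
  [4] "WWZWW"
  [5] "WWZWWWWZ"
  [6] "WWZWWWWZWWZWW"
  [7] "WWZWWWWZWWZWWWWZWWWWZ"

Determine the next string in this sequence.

WWZWWWWZWWZWWWWZWWWWZWWZWWWWZWWZWW

From term 3 onward, concatenate the last term with the second-to-last: WW·Z = WWZ, WWZ·WW = WWZWW, …
So term 8 is WWZWWWWZWWZWWWWZWWWWZ·WWZWWWWZWWZWW.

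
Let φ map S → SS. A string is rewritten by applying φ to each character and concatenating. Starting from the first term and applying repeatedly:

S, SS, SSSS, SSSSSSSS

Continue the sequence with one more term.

SSSSSSSSSSSSSSSS

Expanding SSSSSSSS: S→SS, S→SS, S→SS, S→SS, S→SS, S→SS, S→SS, S→SS. Concatenated: SS SS SS SS SS SS SS SS.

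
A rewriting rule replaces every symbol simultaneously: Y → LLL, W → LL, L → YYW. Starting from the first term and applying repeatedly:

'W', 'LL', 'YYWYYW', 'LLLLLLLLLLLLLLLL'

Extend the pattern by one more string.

Replace each of the 16 characters of LLLLLLLLLLLLLLLL in place — YYW YYW YYW YYW YYW YYW YYW YYW YYW YYW YYW YYW YYW YYW YYW YYW — and concatenate.

YYWYYWYYWYYWYYWYYWYYWYYWYYWYYWYYWYYWYYWYYWYYWYYW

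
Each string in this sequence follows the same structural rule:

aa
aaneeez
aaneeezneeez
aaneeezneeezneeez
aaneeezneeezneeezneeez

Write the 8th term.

Every step adds neeez to the end: s(k+1) = s(k)·neeez.
From aaneeezneeezneeezneeez, 3 further steps: aaneeezneeezneeezneeez → aaneeezneeezneeezneeezneeez → aaneeezneeezneeezneeezneeezneeez → (answer).

aaneeezneeezneeezneeezneeezneeezneeez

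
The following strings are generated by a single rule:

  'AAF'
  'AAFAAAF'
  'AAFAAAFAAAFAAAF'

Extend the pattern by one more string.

AAFAAAFAAAFAAAFAAAFAAAFAAAFAAAF

s(k+1) = s(k)·A·s(k) — each term doubles the last with 'A' between the halves.
So the next term is two copies of AAFAAAFAAAFAAAF with 'A' between the halves.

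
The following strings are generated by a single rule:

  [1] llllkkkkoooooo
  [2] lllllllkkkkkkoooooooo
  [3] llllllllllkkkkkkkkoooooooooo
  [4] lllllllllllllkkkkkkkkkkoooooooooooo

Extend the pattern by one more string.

The n-th term is 3n-2 l's then 2n k's then 2n+2 o's, where the shown terms are n = 2, 3, 4, 5.
At n = 6 the blocks have lengths 16, 12, 14.

llllllllllllllllkkkkkkkkkkkkoooooooooooooo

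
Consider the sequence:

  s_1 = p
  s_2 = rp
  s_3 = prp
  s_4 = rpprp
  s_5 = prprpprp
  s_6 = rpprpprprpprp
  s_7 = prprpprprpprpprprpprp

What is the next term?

rpprpprprpprpprprpprprpprpprprpprp

Each term (from the third on) is the two preceding terms concatenated in order: term 3 = p·rp = prp.
So term 8 is rpprpprprpprp·prprpprprpprpprprpprp.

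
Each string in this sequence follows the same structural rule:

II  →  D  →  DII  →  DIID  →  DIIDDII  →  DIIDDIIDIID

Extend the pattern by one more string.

From term 3 onward, concatenate the last term with the second-to-last: D·II = DII, DII·D = DIID, …
The next term joins DIIDDIIDIID and DIIDDII.

DIIDDIIDIIDDIIDDII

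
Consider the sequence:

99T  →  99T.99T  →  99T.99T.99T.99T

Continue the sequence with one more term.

Each string is two copies of the previous one joined by '.'.
One more doubling of 99T.99T.99T.99T gives the answer.

99T.99T.99T.99T.99T.99T.99T.99T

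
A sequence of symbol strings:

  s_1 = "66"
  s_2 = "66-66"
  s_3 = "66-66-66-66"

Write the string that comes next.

s(k+1) = s(k)·-·s(k) — each term doubles the last with '-' between the halves.
So the next term is two copies of 66-66-66-66 with '-' between the halves.

66-66-66-66-66-66-66-66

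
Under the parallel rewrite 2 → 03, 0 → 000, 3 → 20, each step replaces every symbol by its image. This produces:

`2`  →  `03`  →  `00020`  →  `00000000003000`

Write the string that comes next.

00000000000000000000000000000020000000000

φ(00000000003000) expands symbol-by-symbol to 000 000 000 000 000 000 000 000 000 000 20 000 000 000; joining the 14 pieces gives the next term.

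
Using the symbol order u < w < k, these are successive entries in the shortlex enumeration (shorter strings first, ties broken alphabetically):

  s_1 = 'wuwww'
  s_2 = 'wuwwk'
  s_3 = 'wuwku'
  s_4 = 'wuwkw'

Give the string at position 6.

wukuu

Continuing the enumeration 2 steps past wuwkw: wuwkw → wuwkk → (answer).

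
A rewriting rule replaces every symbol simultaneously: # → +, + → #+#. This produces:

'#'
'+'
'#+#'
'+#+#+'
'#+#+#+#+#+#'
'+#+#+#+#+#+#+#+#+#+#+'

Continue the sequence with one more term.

Replace each of the 21 characters of +#+#+#+#+#+#+#+#+#+#+ in place — #+# + #+# + #+# + #+# + #+# + #+# + #+# + #+# + #+# + #+# + #+# — and concatenate.

#+#+#+#+#+#+#+#+#+#+#+#+#+#+#+#+#+#+#+#+#+#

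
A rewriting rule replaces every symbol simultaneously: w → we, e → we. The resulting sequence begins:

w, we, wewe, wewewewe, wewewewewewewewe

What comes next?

Rewriting the 16 symbols of wewewewewewewewe one by one yields we we we we we we we we we we we we we we we we; concatenated:

wewewewewewewewewewewewewewewewe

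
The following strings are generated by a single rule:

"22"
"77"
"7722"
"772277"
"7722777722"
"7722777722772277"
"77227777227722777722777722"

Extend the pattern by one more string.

772277772277227777227777227722777722772277

This is a Fibonacci-style word recurrence s(k) = s(k−1)·s(k−2): e.g. 77·22 = 7722.
So term 8 is 77227777227722777722777722·7722777722772277.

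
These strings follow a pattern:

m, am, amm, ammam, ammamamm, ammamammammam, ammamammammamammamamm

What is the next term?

ammamammammamammamammammamammammam

Each term (from the third on) is the previous term followed by the one before it: term 3 = am·m = amm.
So term 8 is ammamammammamammamamm·ammamammammam.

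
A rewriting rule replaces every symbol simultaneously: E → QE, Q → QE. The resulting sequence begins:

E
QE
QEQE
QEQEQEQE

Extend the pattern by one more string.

QEQEQEQEQEQEQEQE

Expanding QEQEQEQE: Q→QE, E→QE, Q→QE, E→QE, Q→QE, E→QE, Q→QE, E→QE. Concatenated: QE QE QE QE QE QE QE QE.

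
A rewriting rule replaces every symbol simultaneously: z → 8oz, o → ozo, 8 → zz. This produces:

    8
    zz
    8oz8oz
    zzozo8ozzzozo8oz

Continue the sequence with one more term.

Replace each of the 16 characters of zzozo8ozzzozo8oz in place — 8oz 8oz ozo 8oz ozo zz ozo 8oz 8oz 8oz ozo 8oz ozo zz ozo 8oz — and concatenate.

8oz8ozozo8ozozozzozo8oz8oz8ozozo8ozozozzozo8oz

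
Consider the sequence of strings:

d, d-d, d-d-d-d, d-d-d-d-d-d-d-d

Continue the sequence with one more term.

d-d-d-d-d-d-d-d-d-d-d-d-d-d-d-d

Every step duplicates the string with '-' between the halves.
So the next term is two copies of d-d-d-d-d-d-d-d with '-' between the halves.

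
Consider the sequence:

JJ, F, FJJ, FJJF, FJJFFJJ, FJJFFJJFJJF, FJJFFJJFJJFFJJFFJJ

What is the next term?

Each term (from the third on) is the previous term followed by the one before it: term 3 = F·JJ = FJJ.
The next term joins FJJFFJJFJJFFJJFFJJ and FJJFFJJFJJF.

FJJFFJJFJJFFJJFFJJFJJFFJJFJJF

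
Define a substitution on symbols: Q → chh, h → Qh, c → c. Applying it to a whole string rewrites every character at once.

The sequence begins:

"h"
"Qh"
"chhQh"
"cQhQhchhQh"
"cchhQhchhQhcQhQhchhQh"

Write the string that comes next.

ccQhQhchhQhcQhQhchhQhcchhQhchhQhcQhQhchhQh

φ(cchhQhchhQhcQhQhchhQh) expands symbol-by-symbol to c c Qh Qh chh Qh c Qh Qh chh Qh c chh Qh chh Qh c Qh Qh chh Qh; joining the 21 pieces gives the next term.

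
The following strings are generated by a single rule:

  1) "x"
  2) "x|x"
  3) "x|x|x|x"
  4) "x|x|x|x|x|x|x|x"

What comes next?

s(k+1) = s(k)·|·s(k) — each term doubles the last with '|' between the halves.
So the next term is two copies of x|x|x|x|x|x|x|x with '|' between the halves.

x|x|x|x|x|x|x|x|x|x|x|x|x|x|x|x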